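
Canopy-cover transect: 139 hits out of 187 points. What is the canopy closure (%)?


Formula: Canopy closure = covered points / total points * 100
Closure = 139 / 187 * 100
Closure = 0.7433 * 100 = 74.3%

74.3


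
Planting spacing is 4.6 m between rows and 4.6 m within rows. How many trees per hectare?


Formula: TPH = 10000 m^2/ha / (spacing_x * spacing_y)
Area per tree = 4.6 m * 4.6 m = 21.16 m^2
TPH = 10000 / 21.16 = 473 trees/ha

473


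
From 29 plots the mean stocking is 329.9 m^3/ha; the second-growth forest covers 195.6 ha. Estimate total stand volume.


Formula: Total Volume = Mean Volume per ha * Total Area
Total Volume = 329.9 m^3/ha * 195.6 ha
Total Volume = 64528 m^3

64528


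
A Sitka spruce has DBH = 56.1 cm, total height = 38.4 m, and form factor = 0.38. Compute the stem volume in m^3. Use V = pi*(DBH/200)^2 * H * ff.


Formula: V = pi * (DBH/200)^2 * H * ff
Radius = DBH/200 = 56.1/200 = 0.2805 m
Radius^2 = 0.2805^2 = 0.07868025 m^2
V = pi * 0.07868025 * 38.4 * 0.38
V = 3.607 m^3

3.607


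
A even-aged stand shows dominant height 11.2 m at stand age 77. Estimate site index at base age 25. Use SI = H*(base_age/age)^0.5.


Formula: SI = H_dom * (base_age / age)^0.5
Age ratio = 25 / 77 = 0.32468
sqrt(age_ratio) = 0.5698
SI = 11.2 * 0.5698 = 6.4 m

6.4


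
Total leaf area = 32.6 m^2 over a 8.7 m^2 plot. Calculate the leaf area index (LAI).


Formula: LAI = total leaf area / ground area  (dimensionless)
LAI = 32.6 m^2 / 8.7 m^2
LAI = 3.75

3.75


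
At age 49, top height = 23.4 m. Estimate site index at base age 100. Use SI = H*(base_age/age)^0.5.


Formula: SI = H_dom * (base_age / age)^0.5
Age ratio = 100 / 49 = 2.04082
sqrt(age_ratio) = 1.42857
SI = 23.4 * 1.42857 = 33.4 m

33.4


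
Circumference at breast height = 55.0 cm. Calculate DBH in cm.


Formula: DBH = C / pi
DBH = 55.0 / pi
pi = 3.14159...
DBH = 17.5 cm

17.5


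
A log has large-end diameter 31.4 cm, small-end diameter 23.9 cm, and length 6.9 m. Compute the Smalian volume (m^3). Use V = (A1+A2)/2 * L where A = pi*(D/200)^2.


Smalian: V = (A1 + A2)/2 * L,  A = pi*(D/200)^2
A1 = pi*(31.4/200)^2 = 0.077437 m^2
A2 = pi*(23.9/200)^2 = 0.044863 m^2
V = (0.077437+0.044863)/2*6.9 = 0.4219 m^3

0.4219


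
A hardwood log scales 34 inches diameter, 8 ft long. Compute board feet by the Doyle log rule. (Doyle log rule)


Doyle: BF = (D - 4)^2 * L / 16
Adjusted diameter = 34 - 4 = 30 in
(D-4)^2 = 30^2 = 900
BF = 900 * 8 / 16 = 450 BF

450


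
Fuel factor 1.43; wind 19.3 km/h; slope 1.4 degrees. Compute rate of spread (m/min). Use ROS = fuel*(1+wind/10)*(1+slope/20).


Formula: ROS = fuel * (1 + wind/10) * (1 + slope/20)
Wind factor = 1 + 19.3/10 = 2.93
Slope factor = 1 + 1.4/20 = 1.07
ROS = 1.43 * 2.93 * 1.07 = 4.48 m/min

4.48


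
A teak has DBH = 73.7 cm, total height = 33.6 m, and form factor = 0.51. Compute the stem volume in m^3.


Formula: V = pi * (DBH/200)^2 * H * ff
Radius = DBH/200 = 73.7/200 = 0.3685 m
Radius^2 = 0.3685^2 = 0.13579225 m^2
V = pi * 0.13579225 * 33.6 * 0.51
V = 7.31 m^3

7.31


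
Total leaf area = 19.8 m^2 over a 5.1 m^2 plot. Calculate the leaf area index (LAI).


Formula: LAI = total leaf area / ground area  (dimensionless)
LAI = 19.8 m^2 / 5.1 m^2
LAI = 3.88

3.88


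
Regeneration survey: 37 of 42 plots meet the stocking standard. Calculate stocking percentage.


Formula: Stocking % = stocked plots / total plots * 100
Stocking = 37 / 42 * 100
Stocking = 0.881 * 100 = 88.1%

88.1


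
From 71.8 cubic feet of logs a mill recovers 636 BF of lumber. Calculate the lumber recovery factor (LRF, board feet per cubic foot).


Formula: LRF = Lumber Output (BF) / Log Input (ft^3)
LRF = 636 BF / 71.8 ft^3
LRF = 8.86 BF/ft^3

8.86


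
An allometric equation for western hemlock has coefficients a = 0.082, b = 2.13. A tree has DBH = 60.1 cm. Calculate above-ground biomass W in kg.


Formula: W = a * DBH^b  (allometric power law)
DBH^b = 60.1^2.13 = 6151.8059
W = 0.082 * 6151.8059 = 504.4 kg

504.4


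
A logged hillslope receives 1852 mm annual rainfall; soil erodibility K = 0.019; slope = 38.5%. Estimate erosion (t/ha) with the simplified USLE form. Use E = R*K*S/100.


Formula: E = R * K * S / 100  (simplified USLE)
R * K = 1852 * 0.019 = 35.188
E = 35.188 * 38.5 / 100 = 13.55 t/ha

13.55


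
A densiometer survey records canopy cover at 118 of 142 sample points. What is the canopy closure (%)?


Formula: Canopy closure = covered points / total points * 100
Closure = 118 / 142 * 100
Closure = 0.831 * 100 = 83.1%

83.1


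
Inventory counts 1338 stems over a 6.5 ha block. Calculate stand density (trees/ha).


Formula: Stand Density = N_trees / Area_ha
Density = 1338 trees / 6.5 ha
Density = 206 trees/ha

206


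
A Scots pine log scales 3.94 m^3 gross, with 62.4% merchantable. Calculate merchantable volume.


Formula: MV = V_total * (merchantable_pct / 100)
Merchantable fraction = 62.4% / 100 = 0.624
MV = 3.94 m^3 * 0.624 = 2.459 m^3

2.459


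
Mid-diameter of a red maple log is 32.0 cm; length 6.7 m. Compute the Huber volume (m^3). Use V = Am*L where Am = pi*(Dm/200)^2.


Huber: V = Am * L,  Am = pi*(Dm/200)^2
Am = pi*(32.0/200)^2 = 0.080425 m^2
V = 0.080425*6.7 = 0.5388 m^3

0.5388


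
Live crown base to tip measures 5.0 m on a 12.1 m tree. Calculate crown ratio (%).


Formula: Crown Ratio = (Crown Length / Total Height) * 100
CR = (5.0 m / 12.1 m) * 100
CR = 0.4132 * 100 = 41.3%

41.3


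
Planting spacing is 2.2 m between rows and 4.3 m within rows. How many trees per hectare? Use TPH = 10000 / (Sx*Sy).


Formula: TPH = 10000 m^2/ha / (spacing_x * spacing_y)
Area per tree = 2.2 m * 4.3 m = 9.46 m^2
TPH = 10000 / 9.46 = 1057 trees/ha

1057


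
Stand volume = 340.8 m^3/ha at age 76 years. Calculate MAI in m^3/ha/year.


Formula: MAI = Total Volume / Stand Age
MAI = 340.8 m^3/ha / 76 years
MAI = 4.48 m^3/ha/year

4.48


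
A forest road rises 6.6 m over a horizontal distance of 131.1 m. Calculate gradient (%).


Formula: Gradient = rise / run * 100
Gradient = 6.6 / 131.1 * 100 = 5.0%

5.0


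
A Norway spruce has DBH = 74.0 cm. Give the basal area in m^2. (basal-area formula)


Formula: BA = pi * (DBH/2)^2 / 10000  (cm^2 to m^2)
Radius = DBH/2 = 74.0/2 = 37.0 cm
BA = pi * 37.0^2 / 10000
   = 4300.8403 cm^2 / 10000
   = 0.4301 m^2

0.4301


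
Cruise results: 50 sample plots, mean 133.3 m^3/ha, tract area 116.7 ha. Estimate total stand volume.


Formula: Total Volume = Mean Volume per ha * Total Area
Total Volume = 133.3 m^3/ha * 116.7 ha
Total Volume = 15556 m^3

15556


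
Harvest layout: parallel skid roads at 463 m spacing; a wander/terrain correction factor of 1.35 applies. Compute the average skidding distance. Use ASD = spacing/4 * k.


Formula: ASD = (spacing / 4) * correction
Uncorrected distance = spacing / 4 = 463 / 4 = 115.75 m
ASD = 115.75 * 1.35 = 156 m

156


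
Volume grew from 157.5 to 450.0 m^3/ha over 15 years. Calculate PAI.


Formula: PAI = (V_T2 - V_T1) / (T2 - T1)
Volume increment = 450.0 - 157.5 = 292.5 m^3/ha
PAI = 292.5 / 15 = 19.5 m^3/ha/year

19.5


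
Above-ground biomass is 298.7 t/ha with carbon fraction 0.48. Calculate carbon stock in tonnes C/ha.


Formula: Carbon Stock = Biomass * Carbon Fraction
C = 298.7 t/ha * 0.48
C = 143.4 t C/ha

143.4


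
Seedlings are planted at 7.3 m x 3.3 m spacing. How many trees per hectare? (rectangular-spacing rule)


Formula: TPH = 10000 m^2/ha / (spacing_x * spacing_y)
Area per tree = 7.3 m * 3.3 m = 24.09 m^2
TPH = 10000 / 24.09 = 415 trees/ha

415


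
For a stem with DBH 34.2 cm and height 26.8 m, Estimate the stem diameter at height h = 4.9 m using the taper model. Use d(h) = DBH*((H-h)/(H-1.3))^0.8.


Taper: d(h) = DBH * ((H - h) / (H - 1.3))^0.8
Numerator = H - h = 26.8 - 4.9 = 21.9 m
Denominator = H - 1.3 = 26.8 - 1.3 = 25.5 m
Ratio = 21.9 / 25.5 = 0.85882
d = 34.2 * 0.85882^0.8 = 30.3 cm

30.3


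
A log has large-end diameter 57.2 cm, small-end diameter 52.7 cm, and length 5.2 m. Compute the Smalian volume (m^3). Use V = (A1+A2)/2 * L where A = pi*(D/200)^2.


Smalian: V = (A1 + A2)/2 * L,  A = pi*(D/200)^2
A1 = pi*(57.2/200)^2 = 0.25697 m^2
A2 = pi*(52.7/200)^2 = 0.218128 m^2
V = (0.25697+0.218128)/2*5.2 = 1.2353 m^3

1.2353


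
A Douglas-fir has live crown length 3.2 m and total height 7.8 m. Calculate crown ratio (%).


Formula: Crown Ratio = (Crown Length / Total Height) * 100
CR = (3.2 m / 7.8 m) * 100
CR = 0.4103 * 100 = 41.0%

41.0


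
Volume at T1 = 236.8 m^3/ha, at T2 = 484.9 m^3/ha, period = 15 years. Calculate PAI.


Formula: PAI = (V_T2 - V_T1) / (T2 - T1)
Volume increment = 484.9 - 236.8 = 248.1 m^3/ha
PAI = 248.1 / 15 = 16.54 m^3/ha/year

16.54


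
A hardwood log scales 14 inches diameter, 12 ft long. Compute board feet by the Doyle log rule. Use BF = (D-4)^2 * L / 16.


Doyle: BF = (D - 4)^2 * L / 16
Adjusted diameter = 14 - 4 = 10 in
(D-4)^2 = 10^2 = 100
BF = 100 * 12 / 16 = 75 BF

75


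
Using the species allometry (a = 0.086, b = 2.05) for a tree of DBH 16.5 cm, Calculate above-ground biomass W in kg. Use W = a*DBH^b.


Formula: W = a * DBH^b  (allometric power law)
DBH^b = 16.5^2.05 = 313.2147
W = 0.086 * 313.2147 = 26.9 kg

26.9


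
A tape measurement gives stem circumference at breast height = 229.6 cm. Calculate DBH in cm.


Formula: DBH = C / pi
DBH = 229.6 / pi
pi = 3.14159...
DBH = 73.1 cm

73.1


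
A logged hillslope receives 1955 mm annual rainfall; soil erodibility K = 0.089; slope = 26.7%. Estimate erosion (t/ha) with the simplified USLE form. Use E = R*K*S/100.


Formula: E = R * K * S / 100  (simplified USLE)
R * K = 1955 * 0.089 = 173.995
E = 173.995 * 26.7 / 100 = 46.46 t/ha

46.46


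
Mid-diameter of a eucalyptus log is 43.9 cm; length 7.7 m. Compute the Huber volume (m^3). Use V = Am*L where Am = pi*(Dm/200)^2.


Huber: V = Am * L,  Am = pi*(Dm/200)^2
Am = pi*(43.9/200)^2 = 0.151363 m^2
V = 0.151363*7.7 = 1.1655 m^3

1.1655


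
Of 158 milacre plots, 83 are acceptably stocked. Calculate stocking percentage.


Formula: Stocking % = stocked plots / total plots * 100
Stocking = 83 / 158 * 100
Stocking = 0.5253 * 100 = 52.5%

52.5


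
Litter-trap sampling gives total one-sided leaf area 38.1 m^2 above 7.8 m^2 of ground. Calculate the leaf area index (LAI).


Formula: LAI = total leaf area / ground area  (dimensionless)
LAI = 38.1 m^2 / 7.8 m^2
LAI = 4.88

4.88


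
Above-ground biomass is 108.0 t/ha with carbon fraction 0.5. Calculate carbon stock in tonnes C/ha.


Formula: Carbon Stock = Biomass * Carbon Fraction
C = 108.0 t/ha * 0.5
C = 54.0 t C/ha

54.0


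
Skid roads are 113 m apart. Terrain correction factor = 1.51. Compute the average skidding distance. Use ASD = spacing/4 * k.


Formula: ASD = (spacing / 4) * correction
Uncorrected distance = spacing / 4 = 113 / 4 = 28.25 m
ASD = 28.25 * 1.51 = 43 m

43


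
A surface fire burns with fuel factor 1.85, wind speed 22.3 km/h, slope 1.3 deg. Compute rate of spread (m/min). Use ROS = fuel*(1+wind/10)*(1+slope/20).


Formula: ROS = fuel * (1 + wind/10) * (1 + slope/20)
Wind factor = 1 + 22.3/10 = 3.23
Slope factor = 1 + 1.3/20 = 1.065
ROS = 1.85 * 3.23 * 1.065 = 6.36 m/min

6.36


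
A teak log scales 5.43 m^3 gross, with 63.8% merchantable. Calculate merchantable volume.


Formula: MV = V_total * (merchantable_pct / 100)
Merchantable fraction = 63.8% / 100 = 0.638
MV = 5.43 m^3 * 0.638 = 3.464 m^3

3.464


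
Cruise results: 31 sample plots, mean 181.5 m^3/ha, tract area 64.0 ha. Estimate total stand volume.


Formula: Total Volume = Mean Volume per ha * Total Area
Total Volume = 181.5 m^3/ha * 64.0 ha
Total Volume = 11616 m^3

11616


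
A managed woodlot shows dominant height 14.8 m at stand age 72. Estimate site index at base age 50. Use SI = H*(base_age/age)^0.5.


Formula: SI = H_dom * (base_age / age)^0.5
Age ratio = 50 / 72 = 0.69444
sqrt(age_ratio) = 0.83333
SI = 14.8 * 0.83333 = 12.3 m

12.3


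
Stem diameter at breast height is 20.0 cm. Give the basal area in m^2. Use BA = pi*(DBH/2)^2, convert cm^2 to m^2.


Formula: BA = pi * (DBH/2)^2 / 10000  (cm^2 to m^2)
Radius = DBH/2 = 20.0/2 = 10.0 cm
BA = pi * 10.0^2 / 10000
   = 314.1593 cm^2 / 10000
   = 0.0314 m^2

0.0314


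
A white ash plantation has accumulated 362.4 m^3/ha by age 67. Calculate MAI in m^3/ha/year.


Formula: MAI = Total Volume / Stand Age
MAI = 362.4 m^3/ha / 67 years
MAI = 5.41 m^3/ha/year

5.41


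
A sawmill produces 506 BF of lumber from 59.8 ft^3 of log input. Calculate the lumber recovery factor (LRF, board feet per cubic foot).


Formula: LRF = Lumber Output (BF) / Log Input (ft^3)
LRF = 506 BF / 59.8 ft^3
LRF = 8.46 BF/ft^3

8.46


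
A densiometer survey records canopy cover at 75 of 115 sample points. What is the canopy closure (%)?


Formula: Canopy closure = covered points / total points * 100
Closure = 75 / 115 * 100
Closure = 0.6522 * 100 = 65.2%

65.2


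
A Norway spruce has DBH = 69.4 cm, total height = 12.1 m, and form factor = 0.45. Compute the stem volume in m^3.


Formula: V = pi * (DBH/200)^2 * H * ff
Radius = DBH/200 = 69.4/200 = 0.347 m
Radius^2 = 0.347^2 = 0.120409 m^2
V = pi * 0.120409 * 12.1 * 0.45
V = 2.06 m^3

2.06


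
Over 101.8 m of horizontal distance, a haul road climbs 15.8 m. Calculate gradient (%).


Formula: Gradient = rise / run * 100
Gradient = 15.8 / 101.8 * 100 = 15.5%

15.5


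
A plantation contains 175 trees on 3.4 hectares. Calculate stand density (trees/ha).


Formula: Stand Density = N_trees / Area_ha
Density = 175 trees / 3.4 ha
Density = 51 trees/ha

51


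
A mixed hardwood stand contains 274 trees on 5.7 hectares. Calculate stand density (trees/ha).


Formula: Stand Density = N_trees / Area_ha
Density = 274 trees / 5.7 ha
Density = 48 trees/ha

48


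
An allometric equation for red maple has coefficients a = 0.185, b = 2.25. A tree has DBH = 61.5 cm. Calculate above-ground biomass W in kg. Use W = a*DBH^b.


Formula: W = a * DBH^b  (allometric power law)
DBH^b = 61.5^2.25 = 10591.7814
W = 0.185 * 10591.7814 = 1959.5 kg

1959.5


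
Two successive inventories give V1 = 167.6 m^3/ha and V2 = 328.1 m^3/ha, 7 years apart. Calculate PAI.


Formula: PAI = (V_T2 - V_T1) / (T2 - T1)
Volume increment = 328.1 - 167.6 = 160.5 m^3/ha
PAI = 160.5 / 7 = 22.93 m^3/ha/year

22.93


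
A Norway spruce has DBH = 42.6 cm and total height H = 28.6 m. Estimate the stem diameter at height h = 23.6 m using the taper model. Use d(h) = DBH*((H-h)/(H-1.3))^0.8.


Taper: d(h) = DBH * ((H - h) / (H - 1.3))^0.8
Numerator = H - h = 28.6 - 23.6 = 5.0 m
Denominator = H - 1.3 = 28.6 - 1.3 = 27.3 m
Ratio = 5.0 / 27.3 = 0.18315
d = 42.6 * 0.18315^0.8 = 11.0 cm

11.0


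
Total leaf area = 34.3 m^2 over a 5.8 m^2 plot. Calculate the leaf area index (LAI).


Formula: LAI = total leaf area / ground area  (dimensionless)
LAI = 34.3 m^2 / 5.8 m^2
LAI = 5.91

5.91


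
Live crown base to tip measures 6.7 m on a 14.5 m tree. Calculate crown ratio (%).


Formula: Crown Ratio = (Crown Length / Total Height) * 100
CR = (6.7 m / 14.5 m) * 100
CR = 0.4621 * 100 = 46.2%

46.2


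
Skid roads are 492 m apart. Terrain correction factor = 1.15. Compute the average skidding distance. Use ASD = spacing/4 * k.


Formula: ASD = (spacing / 4) * correction
Uncorrected distance = spacing / 4 = 492 / 4 = 123 m
ASD = 123 * 1.15 = 141 m

141


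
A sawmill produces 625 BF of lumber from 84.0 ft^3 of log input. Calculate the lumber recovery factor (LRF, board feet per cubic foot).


Formula: LRF = Lumber Output (BF) / Log Input (ft^3)
LRF = 625 BF / 84.0 ft^3
LRF = 7.44 BF/ft^3

7.44


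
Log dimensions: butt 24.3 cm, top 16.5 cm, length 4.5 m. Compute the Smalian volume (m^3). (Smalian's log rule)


Smalian: V = (A1 + A2)/2 * L,  A = pi*(D/200)^2
A1 = pi*(24.3/200)^2 = 0.046377 m^2
A2 = pi*(16.5/200)^2 = 0.021382 m^2
V = (0.046377+0.021382)/2*4.5 = 0.1525 m^3

0.1525


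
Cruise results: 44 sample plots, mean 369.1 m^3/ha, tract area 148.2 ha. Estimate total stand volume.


Formula: Total Volume = Mean Volume per ha * Total Area
Total Volume = 369.1 m^3/ha * 148.2 ha
Total Volume = 54701 m^3

54701


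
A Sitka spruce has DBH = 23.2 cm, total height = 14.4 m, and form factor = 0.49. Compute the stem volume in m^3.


Formula: V = pi * (DBH/200)^2 * H * ff
Radius = DBH/200 = 23.2/200 = 0.116 m
Radius^2 = 0.116^2 = 0.013456 m^2
V = pi * 0.013456 * 14.4 * 0.49
V = 0.298 m^3

0.298


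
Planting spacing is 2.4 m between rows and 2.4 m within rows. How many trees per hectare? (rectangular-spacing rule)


Formula: TPH = 10000 m^2/ha / (spacing_x * spacing_y)
Area per tree = 2.4 m * 2.4 m = 5.76 m^2
TPH = 10000 / 5.76 = 1736 trees/ha

1736


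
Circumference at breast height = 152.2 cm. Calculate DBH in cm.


Formula: DBH = C / pi
DBH = 152.2 / pi
pi = 3.14159...
DBH = 48.4 cm

48.4


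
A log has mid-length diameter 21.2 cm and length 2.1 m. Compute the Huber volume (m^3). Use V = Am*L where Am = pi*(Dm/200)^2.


Huber: V = Am * L,  Am = pi*(Dm/200)^2
Am = pi*(21.2/200)^2 = 0.035299 m^2
V = 0.035299*2.1 = 0.0741 m^3

0.0741


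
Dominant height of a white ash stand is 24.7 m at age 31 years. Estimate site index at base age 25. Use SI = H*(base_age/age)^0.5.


Formula: SI = H_dom * (base_age / age)^0.5
Age ratio = 25 / 31 = 0.80645
sqrt(age_ratio) = 0.89803
SI = 24.7 * 0.89803 = 22.2 m

22.2


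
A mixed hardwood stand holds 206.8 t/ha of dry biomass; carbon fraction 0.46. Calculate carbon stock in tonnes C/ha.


Formula: Carbon Stock = Biomass * Carbon Fraction
C = 206.8 t/ha * 0.46
C = 95.1 t C/ha

95.1


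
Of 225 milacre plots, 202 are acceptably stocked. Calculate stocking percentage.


Formula: Stocking % = stocked plots / total plots * 100
Stocking = 202 / 225 * 100
Stocking = 0.8978 * 100 = 89.8%

89.8


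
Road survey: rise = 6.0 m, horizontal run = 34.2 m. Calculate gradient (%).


Formula: Gradient = rise / run * 100
Gradient = 6.0 / 34.2 * 100 = 17.5%

17.5


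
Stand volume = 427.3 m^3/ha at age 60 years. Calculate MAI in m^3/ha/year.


Formula: MAI = Total Volume / Stand Age
MAI = 427.3 m^3/ha / 60 years
MAI = 7.12 m^3/ha/year

7.12


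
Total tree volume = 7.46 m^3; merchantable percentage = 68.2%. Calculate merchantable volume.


Formula: MV = V_total * (merchantable_pct / 100)
Merchantable fraction = 68.2% / 100 = 0.682
MV = 7.46 m^3 * 0.682 = 5.088 m^3

5.088


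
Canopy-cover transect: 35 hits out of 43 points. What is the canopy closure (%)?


Formula: Canopy closure = covered points / total points * 100
Closure = 35 / 43 * 100
Closure = 0.814 * 100 = 81.4%

81.4


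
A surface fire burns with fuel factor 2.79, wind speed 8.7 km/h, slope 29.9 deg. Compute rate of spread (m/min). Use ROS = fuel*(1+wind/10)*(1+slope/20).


Formula: ROS = fuel * (1 + wind/10) * (1 + slope/20)
Wind factor = 1 + 8.7/10 = 1.87
Slope factor = 1 + 29.9/20 = 2.495
ROS = 2.79 * 1.87 * 2.495 = 13.02 m/min

13.02


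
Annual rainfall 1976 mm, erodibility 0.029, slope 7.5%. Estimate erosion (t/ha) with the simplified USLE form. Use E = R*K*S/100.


Formula: E = R * K * S / 100  (simplified USLE)
R * K = 1976 * 0.029 = 57.304
E = 57.304 * 7.5 / 100 = 4.3 t/ha

4.3


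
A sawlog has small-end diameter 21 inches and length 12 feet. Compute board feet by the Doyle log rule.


Doyle: BF = (D - 4)^2 * L / 16
Adjusted diameter = 21 - 4 = 17 in
(D-4)^2 = 17^2 = 289
BF = 289 * 12 / 16 = 217 BF

217


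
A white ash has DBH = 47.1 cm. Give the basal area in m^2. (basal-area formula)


Formula: BA = pi * (DBH/2)^2 / 10000  (cm^2 to m^2)
Radius = DBH/2 = 47.1/2 = 23.55 cm
BA = pi * 23.55^2 / 10000
   = 1742.3351 cm^2 / 10000
   = 0.1742 m^2

0.1742


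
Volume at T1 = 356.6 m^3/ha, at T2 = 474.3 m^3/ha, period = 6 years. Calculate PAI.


Formula: PAI = (V_T2 - V_T1) / (T2 - T1)
Volume increment = 474.3 - 356.6 = 117.7 m^3/ha
PAI = 117.7 / 6 = 19.62 m^3/ha/year

19.62


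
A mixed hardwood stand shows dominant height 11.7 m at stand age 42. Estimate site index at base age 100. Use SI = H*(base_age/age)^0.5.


Formula: SI = H_dom * (base_age / age)^0.5
Age ratio = 100 / 42 = 2.38095
sqrt(age_ratio) = 1.54303
SI = 11.7 * 1.54303 = 18.1 m

18.1


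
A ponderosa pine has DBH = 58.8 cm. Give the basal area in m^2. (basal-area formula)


Formula: BA = pi * (DBH/2)^2 / 10000  (cm^2 to m^2)
Radius = DBH/2 = 58.8/2 = 29.4 cm
BA = pi * 29.4^2 / 10000
   = 2715.467 cm^2 / 10000
   = 0.2715 m^2

0.2715


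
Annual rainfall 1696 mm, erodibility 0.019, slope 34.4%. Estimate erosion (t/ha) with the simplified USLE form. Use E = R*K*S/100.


Formula: E = R * K * S / 100  (simplified USLE)
R * K = 1696 * 0.019 = 32.224
E = 32.224 * 34.4 / 100 = 11.09 t/ha

11.09


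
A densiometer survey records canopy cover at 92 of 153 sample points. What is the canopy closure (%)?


Formula: Canopy closure = covered points / total points * 100
Closure = 92 / 153 * 100
Closure = 0.6013 * 100 = 60.1%

60.1


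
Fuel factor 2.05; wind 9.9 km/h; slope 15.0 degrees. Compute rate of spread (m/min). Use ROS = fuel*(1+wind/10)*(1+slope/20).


Formula: ROS = fuel * (1 + wind/10) * (1 + slope/20)
Wind factor = 1 + 9.9/10 = 1.99
Slope factor = 1 + 15.0/20 = 1.75
ROS = 2.05 * 1.99 * 1.75 = 7.14 m/min

7.14


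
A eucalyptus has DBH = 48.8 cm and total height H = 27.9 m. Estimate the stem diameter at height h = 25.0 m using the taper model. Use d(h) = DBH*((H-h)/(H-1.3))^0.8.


Taper: d(h) = DBH * ((H - h) / (H - 1.3))^0.8
Numerator = H - h = 27.9 - 25.0 = 2.9 m
Denominator = H - 1.3 = 27.9 - 1.3 = 26.6 m
Ratio = 2.9 / 26.6 = 0.10902
d = 48.8 * 0.10902^0.8 = 8.3 cm

8.3


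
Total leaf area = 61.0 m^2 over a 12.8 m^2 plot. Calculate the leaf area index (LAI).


Formula: LAI = total leaf area / ground area  (dimensionless)
LAI = 61.0 m^2 / 12.8 m^2
LAI = 4.77

4.77


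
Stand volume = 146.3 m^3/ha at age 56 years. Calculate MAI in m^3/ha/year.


Formula: MAI = Total Volume / Stand Age
MAI = 146.3 m^3/ha / 56 years
MAI = 2.61 m^3/ha/year

2.61


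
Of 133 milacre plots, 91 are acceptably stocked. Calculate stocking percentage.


Formula: Stocking % = stocked plots / total plots * 100
Stocking = 91 / 133 * 100
Stocking = 0.6842 * 100 = 68.4%

68.4


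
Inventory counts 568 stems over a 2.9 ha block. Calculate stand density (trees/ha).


Formula: Stand Density = N_trees / Area_ha
Density = 568 trees / 2.9 ha
Density = 196 trees/ha

196


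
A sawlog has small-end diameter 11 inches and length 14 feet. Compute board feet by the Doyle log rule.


Doyle: BF = (D - 4)^2 * L / 16
Adjusted diameter = 11 - 4 = 7 in
(D-4)^2 = 7^2 = 49
BF = 49 * 14 / 16 = 43 BF

43


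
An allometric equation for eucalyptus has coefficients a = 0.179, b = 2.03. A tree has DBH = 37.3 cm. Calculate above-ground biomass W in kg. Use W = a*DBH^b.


Formula: W = a * DBH^b  (allometric power law)
DBH^b = 37.3^2.03 = 1550.8469
W = 0.179 * 1550.8469 = 277.6 kg

277.6


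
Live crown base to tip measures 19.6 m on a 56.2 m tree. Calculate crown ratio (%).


Formula: Crown Ratio = (Crown Length / Total Height) * 100
CR = (19.6 m / 56.2 m) * 100
CR = 0.3488 * 100 = 34.9%

34.9


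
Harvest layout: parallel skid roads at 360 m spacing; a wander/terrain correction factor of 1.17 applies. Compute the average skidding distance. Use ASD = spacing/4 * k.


Formula: ASD = (spacing / 4) * correction
Uncorrected distance = spacing / 4 = 360 / 4 = 90 m
ASD = 90 * 1.17 = 105 m

105


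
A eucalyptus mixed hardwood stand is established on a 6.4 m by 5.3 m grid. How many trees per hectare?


Formula: TPH = 10000 m^2/ha / (spacing_x * spacing_y)
Area per tree = 6.4 m * 5.3 m = 33.92 m^2
TPH = 10000 / 33.92 = 295 trees/ha

295


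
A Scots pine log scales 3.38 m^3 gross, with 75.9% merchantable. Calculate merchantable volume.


Formula: MV = V_total * (merchantable_pct / 100)
Merchantable fraction = 75.9% / 100 = 0.759
MV = 3.38 m^3 * 0.759 = 2.565 m^3

2.565


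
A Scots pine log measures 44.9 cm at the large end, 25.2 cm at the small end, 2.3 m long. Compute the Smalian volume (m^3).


Smalian: V = (A1 + A2)/2 * L,  A = pi*(D/200)^2
A1 = pi*(44.9/200)^2 = 0.158337 m^2
A2 = pi*(25.2/200)^2 = 0.049876 m^2
V = (0.158337+0.049876)/2*2.3 = 0.2394 m^3

0.2394


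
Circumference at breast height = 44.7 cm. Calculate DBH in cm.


Formula: DBH = C / pi
DBH = 44.7 / pi
pi = 3.14159...
DBH = 14.2 cm

14.2


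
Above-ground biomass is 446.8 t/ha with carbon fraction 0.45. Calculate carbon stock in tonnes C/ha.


Formula: Carbon Stock = Biomass * Carbon Fraction
C = 446.8 t/ha * 0.45
C = 201.1 t C/ha

201.1


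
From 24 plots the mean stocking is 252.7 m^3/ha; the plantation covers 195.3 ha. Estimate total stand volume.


Formula: Total Volume = Mean Volume per ha * Total Area
Total Volume = 252.7 m^3/ha * 195.3 ha
Total Volume = 49352 m^3

49352


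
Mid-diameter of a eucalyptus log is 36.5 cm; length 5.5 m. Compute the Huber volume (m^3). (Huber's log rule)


Huber: V = Am * L,  Am = pi*(Dm/200)^2
Am = pi*(36.5/200)^2 = 0.104635 m^2
V = 0.104635*5.5 = 0.5755 m^3

0.5755


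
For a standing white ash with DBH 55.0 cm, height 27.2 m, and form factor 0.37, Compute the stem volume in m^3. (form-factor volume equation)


Formula: V = pi * (DBH/200)^2 * H * ff
Radius = DBH/200 = 55.0/200 = 0.275 m
Radius^2 = 0.275^2 = 0.075625 m^2
V = pi * 0.075625 * 27.2 * 0.37
V = 2.391 m^3

2.391


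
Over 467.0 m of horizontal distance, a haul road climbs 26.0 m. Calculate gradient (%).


Formula: Gradient = rise / run * 100
Gradient = 26.0 / 467.0 * 100 = 5.6%

5.6


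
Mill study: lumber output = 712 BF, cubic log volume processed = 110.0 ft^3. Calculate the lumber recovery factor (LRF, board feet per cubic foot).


Formula: LRF = Lumber Output (BF) / Log Input (ft^3)
LRF = 712 BF / 110.0 ft^3
LRF = 6.47 BF/ft^3

6.47


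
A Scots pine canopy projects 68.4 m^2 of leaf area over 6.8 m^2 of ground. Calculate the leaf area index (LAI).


Formula: LAI = total leaf area / ground area  (dimensionless)
LAI = 68.4 m^2 / 6.8 m^2
LAI = 10.06

10.06


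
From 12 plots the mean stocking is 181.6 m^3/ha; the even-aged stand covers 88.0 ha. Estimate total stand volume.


Formula: Total Volume = Mean Volume per ha * Total Area
Total Volume = 181.6 m^3/ha * 88.0 ha
Total Volume = 15981 m^3

15981


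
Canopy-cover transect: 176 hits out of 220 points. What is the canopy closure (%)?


Formula: Canopy closure = covered points / total points * 100
Closure = 176 / 220 * 100
Closure = 0.8 * 100 = 80.0%

80.0


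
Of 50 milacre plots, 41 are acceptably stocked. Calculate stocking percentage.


Formula: Stocking % = stocked plots / total plots * 100
Stocking = 41 / 50 * 100
Stocking = 0.82 * 100 = 82.0%

82.0


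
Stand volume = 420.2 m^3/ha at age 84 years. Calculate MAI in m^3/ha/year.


Formula: MAI = Total Volume / Stand Age
MAI = 420.2 m^3/ha / 84 years
MAI = 5.0 m^3/ha/year

5.0


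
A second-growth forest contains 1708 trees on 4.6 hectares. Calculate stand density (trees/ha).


Formula: Stand Density = N_trees / Area_ha
Density = 1708 trees / 4.6 ha
Density = 371 trees/ha

371


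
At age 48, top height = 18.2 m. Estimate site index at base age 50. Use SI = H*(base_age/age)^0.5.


Formula: SI = H_dom * (base_age / age)^0.5
Age ratio = 50 / 48 = 1.04167
sqrt(age_ratio) = 1.02062
SI = 18.2 * 1.02062 = 18.6 m

18.6


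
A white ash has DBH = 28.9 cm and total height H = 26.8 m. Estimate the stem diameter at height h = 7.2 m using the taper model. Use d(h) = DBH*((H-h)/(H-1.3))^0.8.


Taper: d(h) = DBH * ((H - h) / (H - 1.3))^0.8
Numerator = H - h = 26.8 - 7.2 = 19.6 m
Denominator = H - 1.3 = 26.8 - 1.3 = 25.5 m
Ratio = 19.6 / 25.5 = 0.76863
d = 28.9 * 0.76863^0.8 = 23.4 cm

23.4


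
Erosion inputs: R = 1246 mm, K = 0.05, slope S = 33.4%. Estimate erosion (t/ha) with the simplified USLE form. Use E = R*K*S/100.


Formula: E = R * K * S / 100  (simplified USLE)
R * K = 1246 * 0.05 = 62.3
E = 62.3 * 33.4 / 100 = 20.81 t/ha

20.81


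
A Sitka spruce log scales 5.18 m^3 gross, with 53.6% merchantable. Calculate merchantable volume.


Formula: MV = V_total * (merchantable_pct / 100)
Merchantable fraction = 53.6% / 100 = 0.536
MV = 5.18 m^3 * 0.536 = 2.776 m^3

2.776


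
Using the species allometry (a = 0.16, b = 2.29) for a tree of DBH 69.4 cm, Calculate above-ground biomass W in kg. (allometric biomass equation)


Formula: W = a * DBH^b  (allometric power law)
DBH^b = 69.4^2.29 = 16470.7429
W = 0.16 * 16470.7429 = 2635.3 kg

2635.3


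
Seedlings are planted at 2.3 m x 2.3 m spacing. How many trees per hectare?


Formula: TPH = 10000 m^2/ha / (spacing_x * spacing_y)
Area per tree = 2.3 m * 2.3 m = 5.29 m^2
TPH = 10000 / 5.29 = 1890 trees/ha

1890


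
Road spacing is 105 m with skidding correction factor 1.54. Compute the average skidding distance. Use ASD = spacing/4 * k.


Formula: ASD = (spacing / 4) * correction
Uncorrected distance = spacing / 4 = 105 / 4 = 26.25 m
ASD = 26.25 * 1.54 = 40 m

40


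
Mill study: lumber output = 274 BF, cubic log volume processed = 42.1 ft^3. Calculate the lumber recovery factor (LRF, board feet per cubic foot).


Formula: LRF = Lumber Output (BF) / Log Input (ft^3)
LRF = 274 BF / 42.1 ft^3
LRF = 6.51 BF/ft^3

6.51


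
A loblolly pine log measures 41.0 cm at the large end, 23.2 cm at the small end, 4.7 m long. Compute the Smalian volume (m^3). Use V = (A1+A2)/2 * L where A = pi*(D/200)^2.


Smalian: V = (A1 + A2)/2 * L,  A = pi*(D/200)^2
A1 = pi*(41.0/200)^2 = 0.132025 m^2
A2 = pi*(23.2/200)^2 = 0.042273 m^2
V = (0.132025+0.042273)/2*4.7 = 0.4096 m^3

0.4096


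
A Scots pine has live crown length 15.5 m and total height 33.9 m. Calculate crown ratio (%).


Formula: Crown Ratio = (Crown Length / Total Height) * 100
CR = (15.5 m / 33.9 m) * 100
CR = 0.4572 * 100 = 45.7%

45.7


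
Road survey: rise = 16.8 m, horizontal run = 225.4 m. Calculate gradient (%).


Formula: Gradient = rise / run * 100
Gradient = 16.8 / 225.4 * 100 = 7.5%

7.5


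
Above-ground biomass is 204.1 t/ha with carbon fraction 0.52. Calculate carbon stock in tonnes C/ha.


Formula: Carbon Stock = Biomass * Carbon Fraction
C = 204.1 t/ha * 0.52
C = 106.1 t C/ha

106.1


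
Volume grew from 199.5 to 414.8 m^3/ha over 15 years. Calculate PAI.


Formula: PAI = (V_T2 - V_T1) / (T2 - T1)
Volume increment = 414.8 - 199.5 = 215.3 m^3/ha
PAI = 215.3 / 15 = 14.35 m^3/ha/year

14.35


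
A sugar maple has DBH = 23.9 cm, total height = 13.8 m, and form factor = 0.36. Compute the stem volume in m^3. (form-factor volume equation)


Formula: V = pi * (DBH/200)^2 * H * ff
Radius = DBH/200 = 23.9/200 = 0.1195 m
Radius^2 = 0.1195^2 = 0.01428025 m^2
V = pi * 0.01428025 * 13.8 * 0.36
V = 0.223 m^3

0.223


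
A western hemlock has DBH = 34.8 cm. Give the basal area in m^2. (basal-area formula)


Formula: BA = pi * (DBH/2)^2 / 10000  (cm^2 to m^2)
Radius = DBH/2 = 34.8/2 = 17.4 cm
BA = pi * 17.4^2 / 10000
   = 951.1486 cm^2 / 10000
   = 0.0951 m^2

0.0951


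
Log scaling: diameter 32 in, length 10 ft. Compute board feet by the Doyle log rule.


Doyle: BF = (D - 4)^2 * L / 16
Adjusted diameter = 32 - 4 = 28 in
(D-4)^2 = 28^2 = 784
BF = 784 * 10 / 16 = 490 BF

490


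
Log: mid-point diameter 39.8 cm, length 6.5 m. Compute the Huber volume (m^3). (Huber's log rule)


Huber: V = Am * L,  Am = pi*(Dm/200)^2
Am = pi*(39.8/200)^2 = 0.12441 m^2
V = 0.12441*6.5 = 0.8087 m^3

0.8087


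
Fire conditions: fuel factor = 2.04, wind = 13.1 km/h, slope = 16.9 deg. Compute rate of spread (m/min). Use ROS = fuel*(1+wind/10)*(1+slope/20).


Formula: ROS = fuel * (1 + wind/10) * (1 + slope/20)
Wind factor = 1 + 13.1/10 = 2.31
Slope factor = 1 + 16.9/20 = 1.845
ROS = 2.04 * 2.31 * 1.845 = 8.69 m/min

8.69


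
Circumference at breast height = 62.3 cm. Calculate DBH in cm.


Formula: DBH = C / pi
DBH = 62.3 / pi
pi = 3.14159...
DBH = 19.8 cm

19.8


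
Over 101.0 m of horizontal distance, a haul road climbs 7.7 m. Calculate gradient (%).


Formula: Gradient = rise / run * 100
Gradient = 7.7 / 101.0 * 100 = 7.6%

7.6


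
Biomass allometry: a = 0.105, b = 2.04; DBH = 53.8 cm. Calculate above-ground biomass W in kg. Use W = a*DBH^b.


Formula: W = a * DBH^b  (allometric power law)
DBH^b = 53.8^2.04 = 3394.6566
W = 0.105 * 3394.6566 = 356.4 kg

356.4


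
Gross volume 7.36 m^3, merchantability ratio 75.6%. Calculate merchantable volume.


Formula: MV = V_total * (merchantable_pct / 100)
Merchantable fraction = 75.6% / 100 = 0.756
MV = 7.36 m^3 * 0.756 = 5.564 m^3

5.564


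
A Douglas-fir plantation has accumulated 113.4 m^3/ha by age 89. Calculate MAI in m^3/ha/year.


Formula: MAI = Total Volume / Stand Age
MAI = 113.4 m^3/ha / 89 years
MAI = 1.27 m^3/ha/year

1.27


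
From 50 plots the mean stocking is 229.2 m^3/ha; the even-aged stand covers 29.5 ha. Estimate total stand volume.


Formula: Total Volume = Mean Volume per ha * Total Area
Total Volume = 229.2 m^3/ha * 29.5 ha
Total Volume = 6761 m^3

6761


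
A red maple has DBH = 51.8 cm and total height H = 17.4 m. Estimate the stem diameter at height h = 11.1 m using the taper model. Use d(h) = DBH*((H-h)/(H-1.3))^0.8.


Taper: d(h) = DBH * ((H - h) / (H - 1.3))^0.8
Numerator = H - h = 17.4 - 11.1 = 6.3 m
Denominator = H - 1.3 = 17.4 - 1.3 = 16.1 m
Ratio = 6.3 / 16.1 = 0.3913
d = 51.8 * 0.3913^0.8 = 24.5 cm

24.5


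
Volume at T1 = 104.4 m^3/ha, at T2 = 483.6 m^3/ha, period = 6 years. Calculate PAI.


Formula: PAI = (V_T2 - V_T1) / (T2 - T1)
Volume increment = 483.6 - 104.4 = 379.2 m^3/ha
PAI = 379.2 / 6 = 63.2 m^3/ha/year

63.2


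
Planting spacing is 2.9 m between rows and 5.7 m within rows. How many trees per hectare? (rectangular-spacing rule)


Formula: TPH = 10000 m^2/ha / (spacing_x * spacing_y)
Area per tree = 2.9 m * 5.7 m = 16.53 m^2
TPH = 10000 / 16.53 = 605 trees/ha

605


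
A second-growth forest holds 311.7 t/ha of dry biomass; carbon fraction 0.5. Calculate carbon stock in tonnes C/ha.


Formula: Carbon Stock = Biomass * Carbon Fraction
C = 311.7 t/ha * 0.5
C = 155.9 t C/ha

155.9


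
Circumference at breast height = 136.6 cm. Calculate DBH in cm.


Formula: DBH = C / pi
DBH = 136.6 / pi
pi = 3.14159...
DBH = 43.5 cm

43.5


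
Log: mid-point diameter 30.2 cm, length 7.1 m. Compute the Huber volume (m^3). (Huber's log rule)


Huber: V = Am * L,  Am = pi*(Dm/200)^2
Am = pi*(30.2/200)^2 = 0.071631 m^2
V = 0.071631*7.1 = 0.5086 m^3

0.5086


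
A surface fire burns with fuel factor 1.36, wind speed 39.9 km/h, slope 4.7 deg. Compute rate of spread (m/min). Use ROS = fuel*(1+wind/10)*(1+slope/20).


Formula: ROS = fuel * (1 + wind/10) * (1 + slope/20)
Wind factor = 1 + 39.9/10 = 4.99
Slope factor = 1 + 4.7/20 = 1.235
ROS = 1.36 * 4.99 * 1.235 = 8.38 m/min

8.38


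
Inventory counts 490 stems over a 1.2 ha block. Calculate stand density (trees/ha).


Formula: Stand Density = N_trees / Area_ha
Density = 490 trees / 1.2 ha
Density = 408 trees/ha

408


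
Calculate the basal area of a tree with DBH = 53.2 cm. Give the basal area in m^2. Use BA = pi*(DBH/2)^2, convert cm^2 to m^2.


Formula: BA = pi * (DBH/2)^2 / 10000  (cm^2 to m^2)
Radius = DBH/2 = 53.2/2 = 26.6 cm
BA = pi * 26.6^2 / 10000
   = 2222.8653 cm^2 / 10000
   = 0.2223 m^2

0.2223


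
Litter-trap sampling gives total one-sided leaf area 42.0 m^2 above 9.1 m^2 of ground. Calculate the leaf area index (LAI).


Formula: LAI = total leaf area / ground area  (dimensionless)
LAI = 42.0 m^2 / 9.1 m^2
LAI = 4.62

4.62


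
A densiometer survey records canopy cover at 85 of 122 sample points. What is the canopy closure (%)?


Formula: Canopy closure = covered points / total points * 100
Closure = 85 / 122 * 100
Closure = 0.6967 * 100 = 69.7%

69.7


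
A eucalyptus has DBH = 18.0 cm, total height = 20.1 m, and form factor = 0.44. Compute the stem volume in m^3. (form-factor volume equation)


Formula: V = pi * (DBH/200)^2 * H * ff
Radius = DBH/200 = 18.0/200 = 0.09 m
Radius^2 = 0.09^2 = 0.0081 m^2
V = pi * 0.0081 * 20.1 * 0.44
V = 0.225 m^3

0.225


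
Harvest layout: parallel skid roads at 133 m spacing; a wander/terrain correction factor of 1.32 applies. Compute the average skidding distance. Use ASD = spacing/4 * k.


Formula: ASD = (spacing / 4) * correction
Uncorrected distance = spacing / 4 = 133 / 4 = 33.25 m
ASD = 33.25 * 1.32 = 44 m

44


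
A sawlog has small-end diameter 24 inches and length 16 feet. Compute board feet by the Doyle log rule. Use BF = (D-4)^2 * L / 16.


Doyle: BF = (D - 4)^2 * L / 16
Adjusted diameter = 24 - 4 = 20 in
(D-4)^2 = 20^2 = 400
BF = 400 * 16 / 16 = 400 BF

400


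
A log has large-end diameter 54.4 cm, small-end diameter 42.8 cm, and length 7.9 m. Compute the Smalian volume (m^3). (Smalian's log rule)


Smalian: V = (A1 + A2)/2 * L,  A = pi*(D/200)^2
A1 = pi*(54.4/200)^2 = 0.232428 m^2
A2 = pi*(42.8/200)^2 = 0.143872 m^2
V = (0.232428+0.143872)/2*7.9 = 1.4864 m^3

1.4864


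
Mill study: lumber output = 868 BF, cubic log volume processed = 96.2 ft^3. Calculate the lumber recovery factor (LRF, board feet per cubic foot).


Formula: LRF = Lumber Output (BF) / Log Input (ft^3)
LRF = 868 BF / 96.2 ft^3
LRF = 9.02 BF/ft^3

9.02


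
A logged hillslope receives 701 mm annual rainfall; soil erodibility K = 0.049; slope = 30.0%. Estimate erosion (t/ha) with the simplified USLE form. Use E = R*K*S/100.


Formula: E = R * K * S / 100  (simplified USLE)
R * K = 701 * 0.049 = 34.349
E = 34.349 * 30.0 / 100 = 10.3 t/ha

10.3


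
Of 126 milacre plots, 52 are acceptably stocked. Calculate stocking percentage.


Formula: Stocking % = stocked plots / total plots * 100
Stocking = 52 / 126 * 100
Stocking = 0.4127 * 100 = 41.3%

41.3


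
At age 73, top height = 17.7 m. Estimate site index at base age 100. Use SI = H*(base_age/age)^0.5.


Formula: SI = H_dom * (base_age / age)^0.5
Age ratio = 100 / 73 = 1.36986
sqrt(age_ratio) = 1.17041
SI = 17.7 * 1.17041 = 20.7 m

20.7


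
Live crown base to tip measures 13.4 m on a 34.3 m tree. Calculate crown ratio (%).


Formula: Crown Ratio = (Crown Length / Total Height) * 100
CR = (13.4 m / 34.3 m) * 100
CR = 0.3907 * 100 = 39.1%

39.1


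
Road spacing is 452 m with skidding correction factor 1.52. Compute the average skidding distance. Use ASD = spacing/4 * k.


Formula: ASD = (spacing / 4) * correction
Uncorrected distance = spacing / 4 = 452 / 4 = 113 m
ASD = 113 * 1.52 = 172 m

172


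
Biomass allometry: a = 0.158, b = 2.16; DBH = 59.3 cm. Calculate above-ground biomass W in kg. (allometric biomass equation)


Formula: W = a * DBH^b  (allometric power law)
DBH^b = 59.3^2.16 = 6757.688
W = 0.158 * 6757.688 = 1067.7 kg

1067.7


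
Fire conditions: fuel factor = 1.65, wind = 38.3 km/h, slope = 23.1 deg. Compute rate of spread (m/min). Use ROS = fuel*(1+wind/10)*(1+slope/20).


Formula: ROS = fuel * (1 + wind/10) * (1 + slope/20)
Wind factor = 1 + 38.3/10 = 4.83
Slope factor = 1 + 23.1/20 = 2.155
ROS = 1.65 * 4.83 * 2.155 = 17.17 m/min

17.17


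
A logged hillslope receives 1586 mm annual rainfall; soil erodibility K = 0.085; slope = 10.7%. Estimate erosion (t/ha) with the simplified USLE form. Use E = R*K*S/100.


Formula: E = R * K * S / 100  (simplified USLE)
R * K = 1586 * 0.085 = 134.81
E = 134.81 * 10.7 / 100 = 14.42 t/ha

14.42


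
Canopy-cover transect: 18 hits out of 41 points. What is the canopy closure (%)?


Formula: Canopy closure = covered points / total points * 100
Closure = 18 / 41 * 100
Closure = 0.439 * 100 = 43.9%

43.9
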